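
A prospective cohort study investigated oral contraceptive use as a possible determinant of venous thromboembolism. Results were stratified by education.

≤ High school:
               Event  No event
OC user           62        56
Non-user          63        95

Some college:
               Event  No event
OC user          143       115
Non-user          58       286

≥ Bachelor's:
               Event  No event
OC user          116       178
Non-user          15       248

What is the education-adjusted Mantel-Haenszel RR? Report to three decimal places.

2.880

RR_MH = Σ(aᵢ·n₀ᵢ/nᵢ) / Σ(cᵢ·n₁ᵢ/nᵢ), with n₁ᵢ = aᵢ+bᵢ (exposed), n₀ᵢ = cᵢ+dᵢ (unexposed), nᵢ = n₁ᵢ+n₀ᵢ.
Stratum 1 (≤ High school): n₁ = 118, n₀ = 158, n = 276; a·n₀/n = 62·158/276 = 35.4928; c·n₁/n = 63·118/276 = 26.9348
Stratum 2 (Some college): n₁ = 258, n₀ = 344, n = 602; a·n₀/n = 143·344/602 = 81.7143; c·n₁/n = 58·258/602 = 24.8571
Stratum 3 (≥ Bachelor's): n₁ = 294, n₀ = 263, n = 557; a·n₀/n = 116·263/557 = 54.7720; c·n₁/n = 15·294/557 = 7.9174
RR_MH = (35.4928 + 81.7143 + 54.7720) / (26.9348 + 24.8571 + 7.9174) = 171.9790 / 59.7093 = 2.88027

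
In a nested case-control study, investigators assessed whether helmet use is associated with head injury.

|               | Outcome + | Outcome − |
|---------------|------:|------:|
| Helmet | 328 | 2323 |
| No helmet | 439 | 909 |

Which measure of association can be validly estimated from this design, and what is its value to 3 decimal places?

Cells: a = 328, b = 2323, c = 439, d = 909.
This is a nested case-control study: participants were sampled on outcome status, so risks in the source population cannot be estimated directly — relative risk is not valid here. The odds ratio is the appropriate measure.
OR = (a·d)/(b·c) = (328 × 909) / (2323 × 439) = 298152 / 1019797 = 0.29236

0.292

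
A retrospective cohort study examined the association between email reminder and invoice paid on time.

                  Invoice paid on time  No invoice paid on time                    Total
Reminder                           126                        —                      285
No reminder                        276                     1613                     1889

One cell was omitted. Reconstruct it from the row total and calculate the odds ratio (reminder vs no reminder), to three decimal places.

The missing cell is in the exposed row: 285 − 126 = 159.
So a = 126, b = 159, c = 276, d = 1613.
OR = (a·d)/(b·c) = (126 × 1613) / (159 × 276) = 203238 / 43884 = 4.63126

4.631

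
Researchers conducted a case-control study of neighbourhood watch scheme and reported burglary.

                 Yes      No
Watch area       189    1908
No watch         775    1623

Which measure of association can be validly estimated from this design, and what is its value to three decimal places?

0.207

Cells: a = 189, b = 1908, c = 775, d = 1623.
This is a case-control study: participants were sampled on outcome status, so risks in the source population cannot be estimated directly — relative risk is not valid here. The odds ratio is the appropriate measure.
OR = (a·d)/(b·c) = (189 × 1623) / (1908 × 775) = 306747 / 1478700 = 0.20744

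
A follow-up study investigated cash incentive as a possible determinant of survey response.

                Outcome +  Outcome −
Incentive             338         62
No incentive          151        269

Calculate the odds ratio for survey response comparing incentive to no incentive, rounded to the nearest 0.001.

Cells: a = 338, b = 62, c = 151, d = 269.
OR = (a·d)/(b·c) = (338 × 269) / (62 × 151) = 90922 / 9362 = 9.71181
The odds of survey response are about 9.71 times as high in the incentive group.

9.712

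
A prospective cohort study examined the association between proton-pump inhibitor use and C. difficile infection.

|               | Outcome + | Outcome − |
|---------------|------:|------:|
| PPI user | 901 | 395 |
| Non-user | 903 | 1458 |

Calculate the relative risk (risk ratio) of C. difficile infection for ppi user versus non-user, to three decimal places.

Cells: a = 901, b = 395, c = 903, d = 1458.
Risk in exposed = 901/1296 = 0.69522; risk in unexposed = 903/2361 = 0.38247.
RR = 0.69522 / 0.38247 = 1.81772
The risk among the exposed is 1.82 times that among the unexposed.

1.818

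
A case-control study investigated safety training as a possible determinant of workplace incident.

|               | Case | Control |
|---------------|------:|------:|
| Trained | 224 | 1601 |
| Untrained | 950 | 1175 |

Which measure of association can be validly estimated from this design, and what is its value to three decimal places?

Cells: a = 224, b = 1601, c = 950, d = 1175.
This is a case-control study: participants were sampled on outcome status, so risks in the source population cannot be estimated directly — relative risk is not valid here. The odds ratio is the appropriate measure.
OR = (a·d)/(b·c) = (224 × 1175) / (1601 × 950) = 263200 / 1520950 = 0.17305

0.173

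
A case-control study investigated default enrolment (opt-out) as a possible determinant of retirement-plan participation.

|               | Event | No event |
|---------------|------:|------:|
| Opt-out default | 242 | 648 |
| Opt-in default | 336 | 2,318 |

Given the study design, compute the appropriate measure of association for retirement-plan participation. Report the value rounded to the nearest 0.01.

Cells: a = 242, b = 648, c = 336, d = 2318.
This is a case-control study: participants were sampled on outcome status, so risks in the source population cannot be estimated directly — relative risk is not valid here. The odds ratio is the appropriate measure.
OR = (a·d)/(b·c) = (242 × 2318) / (648 × 336) = 560956 / 217728 = 2.57641

2.58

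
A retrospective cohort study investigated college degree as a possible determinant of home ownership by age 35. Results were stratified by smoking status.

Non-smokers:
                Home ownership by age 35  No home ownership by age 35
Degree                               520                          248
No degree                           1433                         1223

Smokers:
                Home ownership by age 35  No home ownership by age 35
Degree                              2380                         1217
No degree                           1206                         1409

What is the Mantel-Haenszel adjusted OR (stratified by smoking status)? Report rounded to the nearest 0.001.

2.134

OR_MH = Σ(aᵢdᵢ/nᵢ) / Σ(bᵢcᵢ/nᵢ), where nᵢ is the stratum total.
Stratum 1 (Non-smokers): n = 3424; a·d/n = 520·1223/3424 = 185.7360; b·c/n = 248·1433/3424 = 103.7921
Stratum 2 (Smokers): n = 6212; a·d/n = 2380·1409/6212 = 539.8294; b·c/n = 1217·1206/6212 = 236.2688
OR_MH = (185.7360 + 539.8294) / (103.7921 + 236.2688) = 725.5653 / 340.0609 = 2.13363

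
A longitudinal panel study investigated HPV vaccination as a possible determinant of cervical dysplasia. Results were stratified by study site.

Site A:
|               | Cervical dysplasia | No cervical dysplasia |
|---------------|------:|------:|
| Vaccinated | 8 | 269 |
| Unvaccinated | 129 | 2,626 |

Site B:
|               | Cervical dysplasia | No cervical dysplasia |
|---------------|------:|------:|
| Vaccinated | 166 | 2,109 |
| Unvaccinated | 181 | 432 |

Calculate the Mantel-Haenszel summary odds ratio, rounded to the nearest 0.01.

OR_MH = Σ(aᵢdᵢ/nᵢ) / Σ(bᵢcᵢ/nᵢ), where nᵢ is the stratum total.
Stratum 1 (Site A): n = 3032; a·d/n = 8·2626/3032 = 6.9288; b·c/n = 269·129/3032 = 11.4449
Stratum 2 (Site B): n = 2888; a·d/n = 166·432/2888 = 24.8310; b·c/n = 2109·181/2888 = 132.1776
OR_MH = (6.9288 + 24.8310) / (11.4449 + 132.1776) = 31.7598 / 143.6226 = 0.22113

0.22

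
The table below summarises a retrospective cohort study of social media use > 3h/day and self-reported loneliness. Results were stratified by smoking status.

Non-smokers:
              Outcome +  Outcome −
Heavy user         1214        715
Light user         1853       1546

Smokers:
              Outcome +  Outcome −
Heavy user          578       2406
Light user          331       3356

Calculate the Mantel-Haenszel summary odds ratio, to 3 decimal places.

1.747

OR_MH = Σ(aᵢdᵢ/nᵢ) / Σ(bᵢcᵢ/nᵢ), where nᵢ is the stratum total.
Stratum 1 (Non-smokers): n = 5328; a·d/n = 1214·1546/5328 = 352.2605; b·c/n = 715·1853/5328 = 248.6665
Stratum 2 (Smokers): n = 6671; a·d/n = 578·3356/6671 = 290.7762; b·c/n = 2406·331/6671 = 119.3803
OR_MH = (352.2605 + 290.7762) / (248.6665 + 119.3803) = 643.0367 / 368.0468 = 1.74716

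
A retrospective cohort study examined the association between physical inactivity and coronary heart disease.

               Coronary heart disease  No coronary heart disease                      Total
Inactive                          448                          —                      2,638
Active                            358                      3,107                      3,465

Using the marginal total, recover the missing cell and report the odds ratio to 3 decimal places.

The missing cell is in the exposed row: 2638 − 448 = 2190.
So a = 448, b = 2190, c = 358, d = 3107.
OR = (a·d)/(b·c) = (448 × 3107) / (2190 × 358) = 1391936 / 784020 = 1.77538

1.775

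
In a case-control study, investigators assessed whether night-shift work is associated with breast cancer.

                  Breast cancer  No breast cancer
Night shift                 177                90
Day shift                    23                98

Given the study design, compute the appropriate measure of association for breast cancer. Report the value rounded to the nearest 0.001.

Cells: a = 177, b = 90, c = 23, d = 98.
This is a case-control study: participants were sampled on outcome status, so risks in the source population cannot be estimated directly — relative risk is not valid here. The odds ratio is the appropriate measure.
OR = (a·d)/(b·c) = (177 × 98) / (90 × 23) = 17346 / 2070 = 8.37971

8.380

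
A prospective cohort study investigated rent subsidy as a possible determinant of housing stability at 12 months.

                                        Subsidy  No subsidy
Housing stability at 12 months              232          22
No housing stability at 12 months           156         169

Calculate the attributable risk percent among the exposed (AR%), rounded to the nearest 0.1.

80.7

Reading the table with exposure as columns: a = 232 (Subsidy, case), b = 156 (Subsidy, non-case), c = 22 (No subsidy, case), d = 169.
Risk in exposed = 232/388 = 0.59794; risk in unexposed = 22/191 = 0.11518.
RR = 0.59794/0.11518 = 5.19119
AR% = (RR − 1)/RR × 100 = (5.19119 − 1)/5.19119 × 100 = 80.7366%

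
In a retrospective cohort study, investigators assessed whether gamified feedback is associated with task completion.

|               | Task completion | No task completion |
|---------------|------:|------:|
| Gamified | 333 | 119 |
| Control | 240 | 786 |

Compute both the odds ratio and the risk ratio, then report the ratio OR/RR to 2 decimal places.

2.91

Cells: a = 333, b = 119, c = 240, d = 786.
OR = (333·786)/(119·240) = 261738/28560 = 9.16450
Risk in exposed = 333/452 = 0.73673; risk in unexposed = 240/1026 = 0.23392; RR = 3.14950
OR/RR = 9.16450 / 3.14950 = 2.90982
The outcome is not rare, so the OR lies further from 1 than the RR.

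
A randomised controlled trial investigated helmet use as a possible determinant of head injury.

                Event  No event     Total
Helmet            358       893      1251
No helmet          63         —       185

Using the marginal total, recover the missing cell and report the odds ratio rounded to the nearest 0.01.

0.78

The missing cell is in the unexposed row: 185 − 63 = 122.
So a = 358, b = 893, c = 63, d = 122.
OR = (a·d)/(b·c) = (358 × 122) / (893 × 63) = 43676 / 56259 = 0.77634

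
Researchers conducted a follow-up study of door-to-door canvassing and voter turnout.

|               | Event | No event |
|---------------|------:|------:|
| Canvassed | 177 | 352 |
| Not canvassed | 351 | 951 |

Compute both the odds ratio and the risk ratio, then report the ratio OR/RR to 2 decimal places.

1.10

Cells: a = 177, b = 352, c = 351, d = 951.
OR = (177·951)/(352·351) = 168327/123552 = 1.36240
Risk in exposed = 177/529 = 0.33459; risk in unexposed = 351/1302 = 0.26959; RR = 1.24114
OR/RR = 1.36240 / 1.24114 = 1.09770
The outcome is not rare, so the OR lies further from 1 than the RR.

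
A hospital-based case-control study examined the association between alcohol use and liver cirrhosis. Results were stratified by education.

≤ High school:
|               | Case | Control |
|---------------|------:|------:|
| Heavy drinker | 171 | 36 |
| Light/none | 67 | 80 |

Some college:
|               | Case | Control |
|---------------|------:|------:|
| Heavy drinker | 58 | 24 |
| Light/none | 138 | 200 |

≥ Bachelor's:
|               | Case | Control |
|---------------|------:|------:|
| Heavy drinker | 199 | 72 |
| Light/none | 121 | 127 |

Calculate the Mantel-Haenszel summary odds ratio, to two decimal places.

3.65

OR_MH = Σ(aᵢdᵢ/nᵢ) / Σ(bᵢcᵢ/nᵢ), where nᵢ is the stratum total.
Stratum 1 (≤ High school): n = 354; a·d/n = 171·80/354 = 38.6441; b·c/n = 36·67/354 = 6.8136
Stratum 2 (Some college): n = 420; a·d/n = 58·200/420 = 27.6190; b·c/n = 24·138/420 = 7.8857
Stratum 3 (≥ Bachelor's): n = 519; a·d/n = 199·127/519 = 48.6956; b·c/n = 72·121/519 = 16.7861
OR_MH = (38.6441 + 27.6190 + 48.6956) / (6.8136 + 7.8857 + 16.7861) = 114.9587 / 31.4854 = 3.65117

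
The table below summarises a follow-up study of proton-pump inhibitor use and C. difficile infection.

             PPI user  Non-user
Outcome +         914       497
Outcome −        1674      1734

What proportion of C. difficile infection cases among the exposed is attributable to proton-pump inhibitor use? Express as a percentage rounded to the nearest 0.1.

Reading the table with exposure as columns: a = 914 (PPI user, case), b = 1674 (PPI user, non-case), c = 497 (Non-user, case), d = 1734.
Risk in exposed = 914/2588 = 0.35317; risk in unexposed = 497/2231 = 0.22277.
RR = 0.35317/0.22277 = 1.58535
AR% = (RR − 1)/RR × 100 = (1.58535 − 1)/1.58535 × 100 = 36.9224%

36.9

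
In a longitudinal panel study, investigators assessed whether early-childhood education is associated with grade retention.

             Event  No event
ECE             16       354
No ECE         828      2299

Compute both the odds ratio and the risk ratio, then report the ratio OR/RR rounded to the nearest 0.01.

0.77

Cells: a = 16, b = 354, c = 828, d = 2299.
OR = (16·2299)/(354·828) = 36784/293112 = 0.12549
Risk in exposed = 16/370 = 0.04324; risk in unexposed = 828/3127 = 0.26479; RR = 0.16331
OR/RR = 0.12549 / 0.16331 = 0.76844
The outcome is not rare, so the OR lies further from 1 than the RR.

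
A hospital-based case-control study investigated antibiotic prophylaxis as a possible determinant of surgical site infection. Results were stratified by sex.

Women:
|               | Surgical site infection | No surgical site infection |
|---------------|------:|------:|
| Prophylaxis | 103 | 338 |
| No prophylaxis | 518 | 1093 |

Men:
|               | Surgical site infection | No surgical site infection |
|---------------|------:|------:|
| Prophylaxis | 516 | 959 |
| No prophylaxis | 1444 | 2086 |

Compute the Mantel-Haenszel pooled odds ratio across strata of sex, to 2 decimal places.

0.75

OR_MH = Σ(aᵢdᵢ/nᵢ) / Σ(bᵢcᵢ/nᵢ), where nᵢ is the stratum total.
Stratum 1 (Women): n = 2052; a·d/n = 103·1093/2052 = 54.8631; b·c/n = 338·518/2052 = 85.3236
Stratum 2 (Men): n = 5005; a·d/n = 516·2086/5005 = 215.0601; b·c/n = 959·1444/5005 = 276.6825
OR_MH = (54.8631 + 215.0601) / (85.3236 + 276.6825) = 269.9232 / 362.0061 = 0.74563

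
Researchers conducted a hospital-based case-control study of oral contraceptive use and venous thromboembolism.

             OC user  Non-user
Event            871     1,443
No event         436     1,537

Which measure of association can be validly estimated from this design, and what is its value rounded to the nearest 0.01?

2.13

Reading the table with exposure as columns: a = 871 (OC user, case), b = 436 (OC user, non-case), c = 1443 (Non-user, case), d = 1537.
This is a hospital-based case-control study: participants were sampled on outcome status, so risks in the source population cannot be estimated directly — relative risk is not valid here. The odds ratio is the appropriate measure.
OR = (a·d)/(b·c) = (871 × 1537) / (436 × 1443) = 1338727 / 629148 = 2.12784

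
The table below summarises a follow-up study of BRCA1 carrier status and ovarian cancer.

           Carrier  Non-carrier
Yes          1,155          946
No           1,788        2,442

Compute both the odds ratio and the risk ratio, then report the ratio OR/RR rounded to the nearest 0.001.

1.186

Reading the table with exposure as columns: a = 1155 (Carrier, case), b = 1788 (Carrier, non-case), c = 946 (Non-carrier, case), d = 2442.
OR = (1155·2442)/(1788·946) = 2820510/1691448 = 1.66751
Risk in exposed = 1155/2943 = 0.39246; risk in unexposed = 946/3388 = 0.27922; RR = 1.40554
OR/RR = 1.66751 / 1.40554 = 1.18638
The outcome is not rare, so the OR lies further from 1 than the RR.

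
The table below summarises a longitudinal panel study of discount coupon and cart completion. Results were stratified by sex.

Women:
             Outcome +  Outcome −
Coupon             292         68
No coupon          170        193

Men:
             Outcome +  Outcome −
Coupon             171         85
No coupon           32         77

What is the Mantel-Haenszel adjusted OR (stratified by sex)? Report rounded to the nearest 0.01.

OR_MH = Σ(aᵢdᵢ/nᵢ) / Σ(bᵢcᵢ/nᵢ), where nᵢ is the stratum total.
Stratum 1 (Women): n = 723; a·d/n = 292·193/723 = 77.9474; b·c/n = 68·170/723 = 15.9889
Stratum 2 (Men): n = 365; a·d/n = 171·77/365 = 36.0740; b·c/n = 85·32/365 = 7.4521
OR_MH = (77.9474 + 36.0740) / (15.9889 + 7.4521) = 114.0214 / 23.4410 = 4.86419

4.86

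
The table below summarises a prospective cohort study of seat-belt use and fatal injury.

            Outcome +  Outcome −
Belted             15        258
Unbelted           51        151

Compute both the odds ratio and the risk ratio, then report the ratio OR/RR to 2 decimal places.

0.79

Cells: a = 15, b = 258, c = 51, d = 151.
OR = (15·151)/(258·51) = 2265/13158 = 0.17214
Risk in exposed = 15/273 = 0.05495; risk in unexposed = 51/202 = 0.25248; RR = 0.21763
OR/RR = 0.17214 / 0.21763 = 0.79099
The outcome is not rare, so the OR lies further from 1 than the RR.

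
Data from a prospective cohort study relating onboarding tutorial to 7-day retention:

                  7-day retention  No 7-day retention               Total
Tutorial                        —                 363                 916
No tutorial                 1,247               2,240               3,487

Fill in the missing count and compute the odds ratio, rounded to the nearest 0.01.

2.74

The missing cell is in the exposed row: 916 − 363 = 553.
So a = 553, b = 363, c = 1247, d = 2240.
OR = (a·d)/(b·c) = (553 × 2240) / (363 × 1247) = 1238720 / 452661 = 2.73653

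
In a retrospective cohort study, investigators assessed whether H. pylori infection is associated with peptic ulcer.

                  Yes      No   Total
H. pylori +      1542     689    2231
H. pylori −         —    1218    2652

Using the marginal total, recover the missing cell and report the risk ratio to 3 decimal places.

The missing cell is in the unexposed row: 2652 − 1218 = 1434.
So a = 1542, b = 689, c = 1434, d = 1218.
RR = [a/(a+b)] / [c/(c+d)] = (1542/2231) / (1434/2652) = 0.69117/0.54072 = 1.27823

1.278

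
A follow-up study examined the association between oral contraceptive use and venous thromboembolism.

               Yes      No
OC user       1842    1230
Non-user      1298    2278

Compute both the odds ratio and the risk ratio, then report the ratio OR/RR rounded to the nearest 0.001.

Cells: a = 1842, b = 1230, c = 1298, d = 2278.
OR = (1842·2278)/(1230·1298) = 4196076/1596540 = 2.62823
Risk in exposed = 1842/3072 = 0.59961; risk in unexposed = 1298/3576 = 0.36298; RR = 1.65193
OR/RR = 2.62823 / 1.65193 = 1.59101
The outcome is not rare, so the OR lies further from 1 than the RR.

1.591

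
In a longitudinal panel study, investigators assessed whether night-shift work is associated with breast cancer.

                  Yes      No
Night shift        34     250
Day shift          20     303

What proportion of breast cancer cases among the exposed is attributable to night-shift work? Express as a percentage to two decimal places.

Cells: a = 34, b = 250, c = 20, d = 303.
Risk in exposed = 34/284 = 0.11972; risk in unexposed = 20/323 = 0.06192.
RR = 0.11972/0.06192 = 1.93345
AR% = (RR − 1)/RR × 100 = (1.93345 − 1)/1.93345 × 100 = 48.2790%

48.28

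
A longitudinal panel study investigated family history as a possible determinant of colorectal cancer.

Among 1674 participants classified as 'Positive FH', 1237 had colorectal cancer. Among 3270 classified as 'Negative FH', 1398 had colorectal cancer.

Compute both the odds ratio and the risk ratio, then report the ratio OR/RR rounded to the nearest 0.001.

2.193

From the description: a = 1237, b = 437, c = 1398, d = 1872.
OR = (1237·1872)/(437·1398) = 2315664/610926 = 3.79042
Risk in exposed = 1237/1674 = 0.73895; risk in unexposed = 1398/3270 = 0.42752; RR = 1.72844
OR/RR = 3.79042 / 1.72844 = 2.19297
The outcome is not rare, so the OR lies further from 1 than the RR.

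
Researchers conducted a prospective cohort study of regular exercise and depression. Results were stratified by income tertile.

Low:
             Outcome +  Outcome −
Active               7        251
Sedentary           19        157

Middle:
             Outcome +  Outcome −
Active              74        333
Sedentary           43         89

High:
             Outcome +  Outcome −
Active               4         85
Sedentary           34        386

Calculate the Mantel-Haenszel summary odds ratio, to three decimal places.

OR_MH = Σ(aᵢdᵢ/nᵢ) / Σ(bᵢcᵢ/nᵢ), where nᵢ is the stratum total.
Stratum 1 (Low): n = 434; a·d/n = 7·157/434 = 2.5323; b·c/n = 251·19/434 = 10.9885
Stratum 2 (Middle): n = 539; a·d/n = 74·89/539 = 12.2189; b·c/n = 333·43/539 = 26.5659
Stratum 3 (High): n = 509; a·d/n = 4·386/509 = 3.0334; b·c/n = 85·34/509 = 5.6778
OR_MH = (2.5323 + 12.2189 + 3.0334) / (10.9885 + 26.5659 + 5.6778) = 17.7846 / 43.2321 = 0.41137

0.411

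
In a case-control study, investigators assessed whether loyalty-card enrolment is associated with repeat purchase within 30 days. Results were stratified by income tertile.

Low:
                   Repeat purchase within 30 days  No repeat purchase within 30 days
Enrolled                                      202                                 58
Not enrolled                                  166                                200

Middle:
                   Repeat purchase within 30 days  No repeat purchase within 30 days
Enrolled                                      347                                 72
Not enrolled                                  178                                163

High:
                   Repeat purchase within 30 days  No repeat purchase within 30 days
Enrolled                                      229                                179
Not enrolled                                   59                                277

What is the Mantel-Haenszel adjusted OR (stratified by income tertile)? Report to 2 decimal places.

4.83

OR_MH = Σ(aᵢdᵢ/nᵢ) / Σ(bᵢcᵢ/nᵢ), where nᵢ is the stratum total.
Stratum 1 (Low): n = 626; a·d/n = 202·200/626 = 64.5367; b·c/n = 58·166/626 = 15.3802
Stratum 2 (Middle): n = 760; a·d/n = 347·163/760 = 74.4224; b·c/n = 72·178/760 = 16.8632
Stratum 3 (High): n = 744; a·d/n = 229·277/744 = 85.2594; b·c/n = 179·59/744 = 14.1949
OR_MH = (64.5367 + 74.4224 + 85.2594) / (15.3802 + 16.8632 + 14.1949) = 224.2185 / 46.4382 = 4.82832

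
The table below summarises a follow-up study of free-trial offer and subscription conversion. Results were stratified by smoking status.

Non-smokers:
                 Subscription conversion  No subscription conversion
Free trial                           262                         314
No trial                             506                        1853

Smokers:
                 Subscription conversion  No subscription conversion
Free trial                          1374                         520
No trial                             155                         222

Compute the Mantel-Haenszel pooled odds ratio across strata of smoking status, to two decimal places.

OR_MH = Σ(aᵢdᵢ/nᵢ) / Σ(bᵢcᵢ/nᵢ), where nᵢ is the stratum total.
Stratum 1 (Non-smokers): n = 2935; a·d/n = 262·1853/2935 = 165.4126; b·c/n = 314·506/2935 = 54.1342
Stratum 2 (Smokers): n = 2271; a·d/n = 1374·222/2271 = 134.3144; b·c/n = 520·155/2271 = 35.4910
OR_MH = (165.4126 + 134.3144) / (54.1342 + 35.4910) = 299.7270 / 89.6252 = 3.34423

3.34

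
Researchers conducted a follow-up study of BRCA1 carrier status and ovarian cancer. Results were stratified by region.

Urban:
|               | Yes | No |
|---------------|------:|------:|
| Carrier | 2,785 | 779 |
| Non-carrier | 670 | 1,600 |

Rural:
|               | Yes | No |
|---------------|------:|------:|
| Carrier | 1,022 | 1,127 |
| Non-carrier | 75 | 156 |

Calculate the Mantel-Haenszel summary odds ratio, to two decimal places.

6.65

OR_MH = Σ(aᵢdᵢ/nᵢ) / Σ(bᵢcᵢ/nᵢ), where nᵢ is the stratum total.
Stratum 1 (Urban): n = 5834; a·d/n = 2785·1600/5834 = 763.7984; b·c/n = 779·670/5834 = 89.4635
Stratum 2 (Rural): n = 2380; a·d/n = 1022·156/2380 = 66.9882; b·c/n = 1127·75/2380 = 35.5147
OR_MH = (763.7984 + 66.9882) / (89.4635 + 35.5147) = 830.7867 / 124.9782 = 6.64745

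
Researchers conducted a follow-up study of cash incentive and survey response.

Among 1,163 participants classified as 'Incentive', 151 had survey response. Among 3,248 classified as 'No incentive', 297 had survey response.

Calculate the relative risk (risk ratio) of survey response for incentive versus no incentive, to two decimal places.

From the description: a = 151, b = 1012, c = 297, d = 2951.
Risk in exposed = 151/1163 = 0.12984; risk in unexposed = 297/3248 = 0.09144.
RR = 0.12984 / 0.09144 = 1.41990
The risk among the exposed is 1.42 times that among the unexposed.

1.42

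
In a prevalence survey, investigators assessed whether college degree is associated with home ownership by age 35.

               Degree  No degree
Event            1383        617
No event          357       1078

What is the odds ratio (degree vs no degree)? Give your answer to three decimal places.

Reading the table with exposure as columns: a = 1383 (Degree, case), b = 357 (Degree, non-case), c = 617 (No degree, case), d = 1078.
OR = (a·d)/(b·c) = (1383 × 1078) / (357 × 617) = 1490874 / 220269 = 6.76842
The odds of home ownership by age 35 are about 6.77 times as high in the degree group.

6.768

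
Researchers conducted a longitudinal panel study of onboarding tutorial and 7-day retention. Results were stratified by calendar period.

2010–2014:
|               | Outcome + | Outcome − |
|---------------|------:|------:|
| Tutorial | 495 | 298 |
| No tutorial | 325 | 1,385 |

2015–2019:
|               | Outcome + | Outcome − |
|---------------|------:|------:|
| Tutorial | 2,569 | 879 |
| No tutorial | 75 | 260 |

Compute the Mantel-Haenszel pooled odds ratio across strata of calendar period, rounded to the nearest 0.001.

8.027

OR_MH = Σ(aᵢdᵢ/nᵢ) / Σ(bᵢcᵢ/nᵢ), where nᵢ is the stratum total.
Stratum 1 (2010–2014): n = 2503; a·d/n = 495·1385/2503 = 273.9013; b·c/n = 298·325/2503 = 38.6936
Stratum 2 (2015–2019): n = 3783; a·d/n = 2569·260/3783 = 176.5636; b·c/n = 879·75/3783 = 17.4266
OR_MH = (273.9013 + 176.5636) / (38.6936 + 17.4266) = 450.4649 / 56.1202 = 8.02679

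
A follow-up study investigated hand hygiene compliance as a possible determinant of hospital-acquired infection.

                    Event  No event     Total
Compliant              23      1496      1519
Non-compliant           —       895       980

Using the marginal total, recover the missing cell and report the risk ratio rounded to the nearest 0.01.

The missing cell is in the unexposed row: 980 − 895 = 85.
So a = 23, b = 1496, c = 85, d = 895.
RR = [a/(a+b)] / [c/(c+d)] = (23/1519) / (85/980) = 0.01514/0.08673 = 0.17457

0.17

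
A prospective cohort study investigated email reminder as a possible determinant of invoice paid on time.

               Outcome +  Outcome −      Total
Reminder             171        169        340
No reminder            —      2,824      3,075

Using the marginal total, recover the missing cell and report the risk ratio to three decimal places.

6.162

The missing cell is in the unexposed row: 3075 − 2824 = 251.
So a = 171, b = 169, c = 251, d = 2824.
RR = [a/(a+b)] / [c/(c+d)] = (171/340) / (251/3075) = 0.50294/0.08163 = 6.16153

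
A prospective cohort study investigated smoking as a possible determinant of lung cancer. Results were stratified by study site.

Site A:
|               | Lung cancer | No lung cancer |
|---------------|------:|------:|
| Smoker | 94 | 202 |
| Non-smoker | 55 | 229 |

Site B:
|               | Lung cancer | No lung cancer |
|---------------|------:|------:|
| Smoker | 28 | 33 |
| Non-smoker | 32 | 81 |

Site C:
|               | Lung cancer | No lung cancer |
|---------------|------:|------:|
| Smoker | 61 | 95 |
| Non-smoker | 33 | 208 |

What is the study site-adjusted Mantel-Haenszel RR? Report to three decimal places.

1.937

RR_MH = Σ(aᵢ·n₀ᵢ/nᵢ) / Σ(cᵢ·n₁ᵢ/nᵢ), with n₁ᵢ = aᵢ+bᵢ (exposed), n₀ᵢ = cᵢ+dᵢ (unexposed), nᵢ = n₁ᵢ+n₀ᵢ.
Stratum 1 (Site A): n₁ = 296, n₀ = 284, n = 580; a·n₀/n = 94·284/580 = 46.0276; c·n₁/n = 55·296/580 = 28.0690
Stratum 2 (Site B): n₁ = 61, n₀ = 113, n = 174; a·n₀/n = 28·113/174 = 18.1839; c·n₁/n = 32·61/174 = 11.2184
Stratum 3 (Site C): n₁ = 156, n₀ = 241, n = 397; a·n₀/n = 61·241/397 = 37.0302; c·n₁/n = 33·156/397 = 12.9673
RR_MH = (46.0276 + 18.1839 + 37.0302) / (28.0690 + 11.2184 + 12.9673) = 101.2417 / 52.2546 = 1.93747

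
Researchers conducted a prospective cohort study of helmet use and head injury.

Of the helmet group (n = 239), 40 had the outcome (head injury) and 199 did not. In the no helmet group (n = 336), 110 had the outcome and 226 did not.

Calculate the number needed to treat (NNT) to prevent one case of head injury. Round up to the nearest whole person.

7

Risk in treated group = 40/239 = 0.16736; risk in control = 110/336 = 0.32738.
Absolute risk reduction = 0.32738 − 0.16736 = 0.16002
NNT = 1 / ARR = 1 / 0.16002 = 6.249 → round up → 7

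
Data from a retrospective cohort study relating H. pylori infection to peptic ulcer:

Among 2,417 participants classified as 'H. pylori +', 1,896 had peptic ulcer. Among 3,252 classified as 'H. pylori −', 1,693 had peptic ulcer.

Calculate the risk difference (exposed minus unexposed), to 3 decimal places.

From the description: a = 1896, b = 521, c = 1693, d = 1559.
Risk in exposed = 1896/2417 = 0.784444; risk in unexposed = 1693/3252 = 0.520603.
Risk difference = 0.784444 − 0.520603 = 0.263841

0.264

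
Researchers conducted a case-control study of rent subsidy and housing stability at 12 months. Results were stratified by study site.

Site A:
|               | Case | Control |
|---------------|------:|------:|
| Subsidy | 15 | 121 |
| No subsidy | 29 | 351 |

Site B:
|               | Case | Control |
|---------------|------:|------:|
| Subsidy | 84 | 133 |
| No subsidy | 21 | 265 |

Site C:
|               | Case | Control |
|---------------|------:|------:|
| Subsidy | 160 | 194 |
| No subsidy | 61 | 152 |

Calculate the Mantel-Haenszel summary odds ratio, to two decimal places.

OR_MH = Σ(aᵢdᵢ/nᵢ) / Σ(bᵢcᵢ/nᵢ), where nᵢ is the stratum total.
Stratum 1 (Site A): n = 516; a·d/n = 15·351/516 = 10.2035; b·c/n = 121·29/516 = 6.8004
Stratum 2 (Site B): n = 503; a·d/n = 84·265/503 = 44.2545; b·c/n = 133·21/503 = 5.5527
Stratum 3 (Site C): n = 567; a·d/n = 160·152/567 = 42.8924; b·c/n = 194·61/567 = 20.8713
OR_MH = (10.2035 + 44.2545 + 42.8924) / (6.8004 + 5.5527 + 20.8713) = 97.3504 / 33.2243 = 2.93009

2.93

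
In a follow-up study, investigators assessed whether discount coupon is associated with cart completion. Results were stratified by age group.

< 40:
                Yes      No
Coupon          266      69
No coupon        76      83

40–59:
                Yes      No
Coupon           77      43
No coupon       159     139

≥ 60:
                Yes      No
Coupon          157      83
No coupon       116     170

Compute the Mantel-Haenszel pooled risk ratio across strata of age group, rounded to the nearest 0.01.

1.50

RR_MH = Σ(aᵢ·n₀ᵢ/nᵢ) / Σ(cᵢ·n₁ᵢ/nᵢ), with n₁ᵢ = aᵢ+bᵢ (exposed), n₀ᵢ = cᵢ+dᵢ (unexposed), nᵢ = n₁ᵢ+n₀ᵢ.
Stratum 1 (< 40): n₁ = 335, n₀ = 159, n = 494; a·n₀/n = 266·159/494 = 85.6154; c·n₁/n = 76·335/494 = 51.5385
Stratum 2 (40–59): n₁ = 120, n₀ = 298, n = 418; a·n₀/n = 77·298/418 = 54.8947; c·n₁/n = 159·120/418 = 45.6459
Stratum 3 (≥ 60): n₁ = 240, n₀ = 286, n = 526; a·n₀/n = 157·286/526 = 85.3650; c·n₁/n = 116·240/526 = 52.9278
RR_MH = (85.6154 + 54.8947 + 85.3650) / (51.5385 + 45.6459 + 52.9278) = 225.8751 / 150.1122 = 1.50471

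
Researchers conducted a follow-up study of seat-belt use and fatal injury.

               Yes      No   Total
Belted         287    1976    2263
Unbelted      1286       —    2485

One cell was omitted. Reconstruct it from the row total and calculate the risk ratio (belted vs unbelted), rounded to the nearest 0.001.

0.245

The missing cell is in the unexposed row: 2485 − 1286 = 1199.
So a = 287, b = 1976, c = 1286, d = 1199.
RR = [a/(a+b)] / [c/(c+d)] = (287/2263) / (1286/2485) = 0.12682/0.51751 = 0.24507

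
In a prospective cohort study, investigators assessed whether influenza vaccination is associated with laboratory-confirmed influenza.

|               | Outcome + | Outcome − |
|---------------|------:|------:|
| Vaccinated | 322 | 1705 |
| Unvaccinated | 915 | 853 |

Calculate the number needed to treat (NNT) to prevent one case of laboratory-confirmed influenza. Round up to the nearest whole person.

3

Risk in treated group = 322/2027 = 0.15886; risk in control = 915/1768 = 0.51753.
Absolute risk reduction = 0.51753 − 0.15886 = 0.35868
NNT = 1 / ARR = 1 / 0.35868 = 2.788 → round up → 3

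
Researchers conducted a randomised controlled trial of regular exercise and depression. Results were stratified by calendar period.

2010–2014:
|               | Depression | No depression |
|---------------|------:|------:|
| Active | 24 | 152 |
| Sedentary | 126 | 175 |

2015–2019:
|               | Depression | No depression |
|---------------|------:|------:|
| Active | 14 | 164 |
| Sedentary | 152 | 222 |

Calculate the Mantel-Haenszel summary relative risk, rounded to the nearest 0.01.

RR_MH = Σ(aᵢ·n₀ᵢ/nᵢ) / Σ(cᵢ·n₁ᵢ/nᵢ), with n₁ᵢ = aᵢ+bᵢ (exposed), n₀ᵢ = cᵢ+dᵢ (unexposed), nᵢ = n₁ᵢ+n₀ᵢ.
Stratum 1 (2010–2014): n₁ = 176, n₀ = 301, n = 477; a·n₀/n = 24·301/477 = 15.1447; c·n₁/n = 126·176/477 = 46.4906
Stratum 2 (2015–2019): n₁ = 178, n₀ = 374, n = 552; a·n₀/n = 14·374/552 = 9.4855; c·n₁/n = 152·178/552 = 49.0145
RR_MH = (15.1447 + 9.4855) / (46.4906 + 49.0145) = 24.6302 / 95.5051 = 0.25789

0.26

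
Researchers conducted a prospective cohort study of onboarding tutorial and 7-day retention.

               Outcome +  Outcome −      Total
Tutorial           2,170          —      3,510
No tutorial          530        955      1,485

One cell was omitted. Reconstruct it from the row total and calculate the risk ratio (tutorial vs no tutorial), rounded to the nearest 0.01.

The missing cell is in the exposed row: 3510 − 2170 = 1340.
So a = 2170, b = 1340, c = 530, d = 955.
RR = [a/(a+b)] / [c/(c+d)] = (2170/3510) / (530/1485) = 0.61823/0.35690 = 1.73222

1.73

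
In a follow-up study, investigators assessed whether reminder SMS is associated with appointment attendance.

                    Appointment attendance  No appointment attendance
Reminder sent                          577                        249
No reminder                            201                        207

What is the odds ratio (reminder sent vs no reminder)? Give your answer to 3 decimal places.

Cells: a = 577, b = 249, c = 201, d = 207.
OR = (a·d)/(b·c) = (577 × 207) / (249 × 201) = 119439 / 50049 = 2.38644
The odds of appointment attendance are about 2.39 times as high in the reminder sent group.

2.386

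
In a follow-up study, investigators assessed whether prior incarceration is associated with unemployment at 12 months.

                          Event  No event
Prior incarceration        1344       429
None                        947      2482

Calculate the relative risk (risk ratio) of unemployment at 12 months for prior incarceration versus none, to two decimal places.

Cells: a = 1344, b = 429, c = 947, d = 2482.
Risk in exposed = 1344/1773 = 0.75804; risk in unexposed = 947/3429 = 0.27617.
RR = 0.75804 / 0.27617 = 2.74478
The risk among the exposed is 2.74 times that among the unexposed.

2.74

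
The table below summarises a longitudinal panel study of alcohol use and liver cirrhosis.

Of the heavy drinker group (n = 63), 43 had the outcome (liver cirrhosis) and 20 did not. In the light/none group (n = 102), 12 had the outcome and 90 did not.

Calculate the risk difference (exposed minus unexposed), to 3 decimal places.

0.565

From the description: a = 43, b = 20, c = 12, d = 90.
Risk in exposed = 43/63 = 0.682540; risk in unexposed = 12/102 = 0.117647.
Risk difference = 0.682540 − 0.117647 = 0.564893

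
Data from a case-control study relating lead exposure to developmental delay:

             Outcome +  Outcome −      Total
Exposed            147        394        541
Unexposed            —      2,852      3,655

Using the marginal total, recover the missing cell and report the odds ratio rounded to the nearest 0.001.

The missing cell is in the unexposed row: 3655 − 2852 = 803.
So a = 147, b = 394, c = 803, d = 2852.
OR = (a·d)/(b·c) = (147 × 2852) / (394 × 803) = 419244 / 316382 = 1.32512

1.325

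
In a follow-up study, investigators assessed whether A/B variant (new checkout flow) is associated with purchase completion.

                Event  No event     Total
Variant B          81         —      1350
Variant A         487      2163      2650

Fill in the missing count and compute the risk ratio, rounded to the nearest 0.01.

0.33

The missing cell is in the exposed row: 1350 − 81 = 1269.
So a = 81, b = 1269, c = 487, d = 2163.
RR = [a/(a+b)] / [c/(c+d)] = (81/1350) / (487/2650) = 0.06000/0.18377 = 0.32649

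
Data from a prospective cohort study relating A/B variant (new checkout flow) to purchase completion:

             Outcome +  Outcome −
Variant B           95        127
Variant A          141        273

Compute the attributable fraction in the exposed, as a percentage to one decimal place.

Cells: a = 95, b = 127, c = 141, d = 273.
Risk in exposed = 95/222 = 0.42793; risk in unexposed = 141/414 = 0.34058.
RR = 0.42793/0.34058 = 1.25647
AR% = (RR − 1)/RR × 100 = (1.25647 − 1)/1.25647 × 100 = 20.4119%

20.4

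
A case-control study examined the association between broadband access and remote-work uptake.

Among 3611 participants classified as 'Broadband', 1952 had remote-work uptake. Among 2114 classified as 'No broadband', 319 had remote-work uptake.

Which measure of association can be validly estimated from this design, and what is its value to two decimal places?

6.62

From the description: a = 1952, b = 1659, c = 319, d = 1795.
This is a case-control study: participants were sampled on outcome status, so risks in the source population cannot be estimated directly — relative risk is not valid here. The odds ratio is the appropriate measure.
OR = (a·d)/(b·c) = (1952 × 1795) / (1659 × 319) = 3503840 / 529221 = 6.62075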